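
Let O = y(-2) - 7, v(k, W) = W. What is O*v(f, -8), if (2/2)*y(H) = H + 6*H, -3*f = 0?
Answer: 168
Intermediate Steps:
f = 0 (f = -⅓*0 = 0)
y(H) = 7*H (y(H) = H + 6*H = 7*H)
O = -21 (O = 7*(-2) - 7 = -14 - 7 = -21)
O*v(f, -8) = -21*(-8) = 168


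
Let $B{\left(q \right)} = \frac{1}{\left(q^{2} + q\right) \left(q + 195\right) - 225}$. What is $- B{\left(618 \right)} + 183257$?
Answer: $\frac{56994103693196}{311006421} \approx 1.8326 \cdot 10^{5}$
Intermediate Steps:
$B{\left(q \right)} = \frac{1}{-225 + \left(195 + q\right) \left(q + q^{2}\right)}$ ($B{\left(q \right)} = \frac{1}{\left(q + q^{2}\right) \left(195 + q\right) - 225} = \frac{1}{\left(195 + q\right) \left(q + q^{2}\right) - 225} = \frac{1}{-225 + \left(195 + q\right) \left(q + q^{2}\right)}$)
$- B{\left(618 \right)} + 183257 = - \frac{1}{-225 + 618^{3} + 195 \cdot 618 + 196 \cdot 618^{2}} + 183257 = - \frac{1}{-225 + 236029032 + 120510 + 196 \cdot 381924} + 183257 = - \frac{1}{-225 + 236029032 + 120510 + 74857104} + 183257 = - \frac{1}{311006421} + 183257 = \frac{56994103693196}{311006421}$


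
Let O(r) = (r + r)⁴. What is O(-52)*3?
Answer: 350957568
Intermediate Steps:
O(r) = 16*r⁴ (O(r) = (2*r)⁴ = 16*r⁴)
O(-52)*3 = (16*(-52)⁴)*3 = (16*7311616)*3 = 116985856*3 = 350957568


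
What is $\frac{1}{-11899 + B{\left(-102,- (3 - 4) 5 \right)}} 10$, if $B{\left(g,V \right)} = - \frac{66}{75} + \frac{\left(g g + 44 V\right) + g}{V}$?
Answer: $- \frac{250}{244887} \approx -0.0010209$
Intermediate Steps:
$B{\left(g,V \right)} = - \frac{22}{25} + \frac{g + g^{2} + 44 V}{V}$ ($B{\left(g,V \right)} = \left(-66\right) \frac{1}{75} + \frac{\left(g^{2} + 44 V\right) + g}{V} = - \frac{22}{25} + \frac{g + g^{2} + 44 V}{V}$)
$\frac{1}{-11899 + B{\left(-102,- (3 - 4) 5 \right)}} 10 = \frac{1}{-11899 + \frac{-102 + \left(-102\right)^{2} + \frac{1078 - (3 - 4) 5}{25}}{- (3 - 4) 5}} \cdot 10 = \frac{1}{-11899 + \frac{-102 + 10404 + \frac{1078 \left(-1\right) \left(-1\right) 5}{25}}{\left(-1\right) \left(-1\right) 5}} \cdot 10 = \frac{1}{-11899 + \frac{-102 + 10404 + \frac{1078 \cdot 1 \cdot 5}{25}}{1 \cdot 5}} \cdot 10 = \frac{1}{-11899 + \frac{-102 + 10404 + \frac{1078}{25} \cdot 5}{5}} \cdot 10 = \frac{1}{-11899 + \frac{-102 + 10404 + \frac{1078}{5}}{5}} \cdot 10 = \frac{1}{-11899 + \frac{1}{5} \cdot \frac{52588}{5}} \cdot 10 = \frac{1}{-11899 + \frac{52588}{25}} \cdot 10 = \frac{1}{- \frac{244887}{25}} \cdot 10 = \left(- \frac{25}{244887}\right) 10 = - \frac{250}{244887}$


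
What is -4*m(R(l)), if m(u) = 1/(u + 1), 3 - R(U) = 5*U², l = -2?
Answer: ¼ ≈ 0.25000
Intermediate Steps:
R(U) = 3 - 5*U²
m(u) = 1/(1 + u)
-4*m(R(l)) = -4/(1 + (3 - 5*(-2)²)) = -4/(1 + (3 - 5*4)) = -4/(1 + (3 - 20)) = -4/(1 - 17) = -4/(-16) = -4*(-1/16) = ¼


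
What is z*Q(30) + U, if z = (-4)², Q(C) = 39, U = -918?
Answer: -294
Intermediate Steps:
z = 16
z*Q(30) + U = 16*39 - 918 = 624 - 918 = -294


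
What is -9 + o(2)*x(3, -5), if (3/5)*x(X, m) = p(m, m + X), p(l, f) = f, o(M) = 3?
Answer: -19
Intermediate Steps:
x(X, m) = 5*X/3 + 5*m/3 (x(X, m) = 5*(m + X)/3 = 5*(X + m)/3 = 5*X/3 + 5*m/3)
-9 + o(2)*x(3, -5) = -9 + 3*((5/3)*3 + (5/3)*(-5)) = -9 + 3*(5 - 25/3) = -9 + 3*(-10/3) = -9 - 10 = -19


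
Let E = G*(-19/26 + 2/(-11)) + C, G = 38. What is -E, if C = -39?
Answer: 10536/143 ≈ 73.678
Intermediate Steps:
E = -10536/143 (E = 38*(-19/26 + 2/(-11)) - 39 = 38*(-19*1/26 + 2*(-1/11)) - 39 = 38*(-19/26 - 2/11) - 39 = 38*(-261/286) - 39 = -4959/143 - 39 = -10536/143 ≈ -73.678)
-E = -1*(-10536/143) = 10536/143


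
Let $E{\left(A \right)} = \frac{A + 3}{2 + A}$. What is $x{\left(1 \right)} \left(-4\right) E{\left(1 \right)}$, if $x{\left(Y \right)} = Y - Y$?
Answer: $0$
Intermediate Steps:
$E{\left(A \right)} = \frac{3 + A}{2 + A}$
$x{\left(Y \right)} = 0$
$x{\left(1 \right)} \left(-4\right) E{\left(1 \right)} = 0 \left(-4\right) \frac{3 + 1}{2 + 1} = 0 \cdot \frac{1}{3} \cdot 4 = 0 \cdot \frac{4}{3} = 0$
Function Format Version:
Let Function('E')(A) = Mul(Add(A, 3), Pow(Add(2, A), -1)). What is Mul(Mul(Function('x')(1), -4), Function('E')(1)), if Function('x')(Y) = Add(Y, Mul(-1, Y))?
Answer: 0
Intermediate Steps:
Function('E')(A) = Mul(Pow(Add(2, A), -1), Add(3, A)) (Function('E')(A) = Mul(Add(3, A), Pow(Add(2, A), -1)) = Mul(Pow(Add(2, A), -1), Add(3, A)))
Function('x')(Y) = 0
Mul(Mul(Function('x')(1), -4), Function('E')(1)) = Mul(Mul(0, -4), Mul(Pow(Add(2, 1), -1), Add(3, 1))) = Mul(0, Mul(Pow(3, -1), 4)) = Mul(0, Mul(Rational(1, 3), 4)) = Mul(0, Rational(4, 3)) = 0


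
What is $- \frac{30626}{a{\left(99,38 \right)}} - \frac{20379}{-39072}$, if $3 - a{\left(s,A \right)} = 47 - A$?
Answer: $\frac{199456891}{39072} \approx 5104.9$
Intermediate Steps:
$a{\left(s,A \right)} = -44 + A$ ($a{\left(s,A \right)} = 3 - \left(47 - A\right) = 3 + \left(-47 + A\right) = -44 + A$)
$- \frac{30626}{a{\left(99,38 \right)}} - \frac{20379}{-39072} = - \frac{30626}{-44 + 38} - \frac{20379}{-39072} = - \frac{30626}{-6} - - \frac{6793}{13024} = \left(-30626\right) \left(- \frac{1}{6}\right) + \frac{6793}{13024} = \frac{15313}{3} + \frac{6793}{13024} = \frac{199456891}{39072}$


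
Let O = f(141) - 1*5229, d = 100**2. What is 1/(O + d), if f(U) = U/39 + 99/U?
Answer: 611/2917719 ≈ 0.00020941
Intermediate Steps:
f(U) = 99/U + U/39 (f(U) = U*(1/39) + 99/U = U/39 + 99/U = 99/U + U/39)
d = 10000
O = -3192281/611 (O = (99/141 + (1/39)*141) - 1*5229 = (99*(1/141) + 47/13) - 5229 = (33/47 + 47/13) - 5229 = 2638/611 - 5229 = -3192281/611 ≈ -5224.7)
1/(O + d) = 1/(-3192281/611 + 10000) = 1/(2917719/611) = 611/2917719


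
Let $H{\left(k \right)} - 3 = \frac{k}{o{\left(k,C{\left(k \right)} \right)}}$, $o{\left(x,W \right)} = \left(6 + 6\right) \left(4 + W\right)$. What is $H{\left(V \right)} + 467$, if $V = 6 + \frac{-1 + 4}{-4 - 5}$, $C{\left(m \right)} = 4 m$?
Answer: $\frac{451217}{960} \approx 470.02$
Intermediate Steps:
$o{\left(x,W \right)} = 48 + 12 W$ ($o{\left(x,W \right)} = 12 \left(4 + W\right) = 48 + 12 W$)
$V = \frac{17}{3}$ ($V = 6 + \frac{3}{-9} = 6 + 3 \left(- \frac{1}{9}\right) = 6 - \frac{1}{3} = \frac{17}{3} \approx 5.6667$)
$H{\left(k \right)} = 3 + \frac{k}{48 + 48 k}$ ($H{\left(k \right)} = 3 + \frac{k}{48 + 12 \cdot 4 k} = 3 + \frac{k}{48 + 48 k}$)
$H{\left(V \right)} + 467 = \frac{144 + 145 \cdot \frac{17}{3}}{48 \left(1 + \frac{17}{3}\right)} + 467 = \frac{144 + \frac{2465}{3}}{48 \cdot \frac{20}{3}} + 467 = \frac{1}{48} \cdot \frac{3}{20} \cdot \frac{2897}{3} + 467 = \frac{2897}{960} + 467 = \frac{451217}{960}$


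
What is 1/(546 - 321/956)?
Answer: 956/521655 ≈ 0.0018326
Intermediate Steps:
1/(546 - 321/956) = 1/(521655/956) = 956/521655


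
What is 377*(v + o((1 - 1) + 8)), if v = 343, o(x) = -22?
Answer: 121017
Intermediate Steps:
377*(v + o((1 - 1) + 8)) = 377*(343 - 22) = 377*321 = 121017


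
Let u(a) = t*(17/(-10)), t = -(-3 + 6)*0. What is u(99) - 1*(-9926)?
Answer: 9926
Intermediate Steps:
t = 0 (t = -3*0 = -1*0 = 0)
u(a) = 0 (u(a) = 0*(17/(-10)) = 0*(17*(-⅒)) = 0*(-17/10) = 0)
u(99) - 1*(-9926) = 0 - 1*(-9926) = 0 + 9926 = 9926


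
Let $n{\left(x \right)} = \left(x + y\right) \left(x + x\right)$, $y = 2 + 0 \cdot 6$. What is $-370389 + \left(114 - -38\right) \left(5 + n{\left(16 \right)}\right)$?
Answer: $-282077$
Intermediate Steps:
$y = 2$ ($y = 2 + 0 = 2$)
$n{\left(x \right)} = 2 x \left(2 + x\right)$ ($n{\left(x \right)} = \left(x + 2\right) \left(x + x\right) = \left(2 + x\right) 2 x = 2 x \left(2 + x\right)$)
$-370389 + \left(114 - -38\right) \left(5 + n{\left(16 \right)}\right) = -370389 + \left(114 - -38\right) \left(5 + 2 \cdot 16 \left(2 + 16\right)\right) = -370389 + \left(114 + 38\right) \left(5 + 2 \cdot 16 \cdot 18\right) = -370389 + 152 \left(5 + 576\right) = -370389 + 152 \cdot 581 = -370389 + 88312 = -282077$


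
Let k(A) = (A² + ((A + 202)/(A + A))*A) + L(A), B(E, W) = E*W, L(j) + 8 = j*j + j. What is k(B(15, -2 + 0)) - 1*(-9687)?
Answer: 11535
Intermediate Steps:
L(j) = -8 + j + j² (L(j) = -8 + (j*j + j) = -8 + (j² + j) = -8 + (j + j²) = -8 + j + j²)
k(A) = 93 + 2*A² + 3*A/2 (k(A) = (A² + ((A + 202)/(A + A))*A) + (-8 + A + A²) = (A² + ((202 + A)/((2*A)))*A) + (-8 + A + A²) = (A² + ((202 + A)*(1/(2*A)))*A) + (-8 + A + A²) = (A² + ((202 + A)/(2*A))*A) + (-8 + A + A²) = (A² + (101 + A/2)) + (-8 + A + A²) = (101 + A² + A/2) + (-8 + A + A²) = 93 + 2*A² + 3*A/2)
k(B(15, -2 + 0)) - 1*(-9687) = (93 + 2*(15*(-2 + 0))² + 3*(15*(-2 + 0))/2) - 1*(-9687) = (93 + 2*(15*(-2))² + 3*(15*(-2))/2) + 9687 = (93 + 2*(-30)² + (3/2)*(-30)) + 9687 = (93 + 2*900 - 45) + 9687 = (93 + 1800 - 45) + 9687 = 1848 + 9687 = 11535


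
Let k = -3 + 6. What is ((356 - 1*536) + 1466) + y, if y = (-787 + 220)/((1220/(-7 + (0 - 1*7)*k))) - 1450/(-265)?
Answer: 21086997/16165 ≈ 1304.5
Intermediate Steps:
k = 3
y = 298807/16165 (y = (-787 + 220)/((1220/(-7 + (0 - 1*7)*3))) - 1450/(-265) = -567/(1220/(-7 + (0 - 7)*3)) - 1450*(-1/265) = -567/(1220/(-7 - 7*3)) + 290/53 = -567/(1220/(-7 - 21)) + 290/53 = -567/(1220/(-28)) + 290/53 = -567/(1220*(-1/28)) + 290/53 = -567/(-305/7) + 290/53 = -567*(-7/305) + 290/53 = 3969/305 + 290/53 = 298807/16165 ≈ 18.485)
((356 - 1*536) + 1466) + y = ((356 - 1*536) + 1466) + 298807/16165 = ((356 - 536) + 1466) + 298807/16165 = (-180 + 1466) + 298807/16165 = 1286 + 298807/16165 = 21086997/16165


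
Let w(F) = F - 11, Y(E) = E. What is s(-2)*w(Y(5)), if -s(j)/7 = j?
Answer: -84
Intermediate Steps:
s(j) = -7*j
w(F) = -11 + F
s(-2)*w(Y(5)) = (-7*(-2))*(-11 + 5) = 14*(-6) = -84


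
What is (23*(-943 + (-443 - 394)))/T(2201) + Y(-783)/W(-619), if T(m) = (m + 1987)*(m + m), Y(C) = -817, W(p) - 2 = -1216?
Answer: 938260277/1398799329 ≈ 0.67076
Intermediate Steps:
W(p) = -1214 (W(p) = 2 - 1216 = -1214)
T(m) = 2*m*(1987 + m) (T(m) = (1987 + m)*(2*m) = 2*m*(1987 + m))
(23*(-943 + (-443 - 394)))/T(2201) + Y(-783)/W(-619) = (23*(-943 + (-443 - 394)))/((2*2201*(1987 + 2201))) - 817/(-1214) = (23*(-943 - 837))/((2*2201*4188)) - 817*(-1/1214) = (23*(-1780))/18435576 + 817/1214 = -40940*1/18435576 + 817/1214 = -10235/4608894 + 817/1214 = 938260277/1398799329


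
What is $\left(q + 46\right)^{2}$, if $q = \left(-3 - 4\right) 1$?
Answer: $1521$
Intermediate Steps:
$q = -7$ ($q = \left(-7\right) 1 = -7$)
$\left(q + 46\right)^{2} = \left(-7 + 46\right)^{2} = 39^{2} = 1521$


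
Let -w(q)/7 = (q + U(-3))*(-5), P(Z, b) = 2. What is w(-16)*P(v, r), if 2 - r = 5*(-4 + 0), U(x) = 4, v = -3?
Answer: -840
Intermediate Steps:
r = 22 (r = 2 - 5*(-4 + 0) = 2 - 5*(-4) = 2 - 1*(-20) = 2 + 20 = 22)
w(q) = 140 + 35*q (w(q) = -7*(q + 4)*(-5) = -7*(4 + q)*(-5) = -7*(-20 - 5*q) = 140 + 35*q)
w(-16)*P(v, r) = (140 + 35*(-16))*2 = (140 - 560)*2 = -420*2 = -840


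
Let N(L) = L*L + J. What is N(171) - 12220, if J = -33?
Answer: 16988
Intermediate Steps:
N(L) = -33 + L**2 (N(L) = L*L - 33 = L**2 - 33 = -33 + L**2)
N(171) - 12220 = (-33 + 171**2) - 12220 = (-33 + 29241) - 12220 = 29208 - 12220 = 16988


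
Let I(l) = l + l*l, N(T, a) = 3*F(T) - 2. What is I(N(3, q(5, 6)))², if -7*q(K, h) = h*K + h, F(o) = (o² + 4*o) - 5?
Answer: 4674244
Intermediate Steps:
F(o) = -5 + o² + 4*o
q(K, h) = -h/7 - K*h/7 (q(K, h) = -(h*K + h)/7 = -(K*h + h)/7 = -(h + K*h)/7 = -h/7 - K*h/7)
N(T, a) = -17 + 3*T² + 12*T (N(T, a) = 3*(-5 + T² + 4*T) - 2 = (-15 + 3*T² + 12*T) - 2 = -17 + 3*T² + 12*T)
I(l) = l + l²
I(N(3, q(5, 6)))² = ((-17 + 3*3² + 12*3)*(1 + (-17 + 3*3² + 12*3)))² = ((-17 + 3*9 + 36)*(1 + (-17 + 3*9 + 36)))² = ((-17 + 27 + 36)*(1 + (-17 + 27 + 36)))² = (46*(1 + 46))² = (46*47)² = 2162² = 4674244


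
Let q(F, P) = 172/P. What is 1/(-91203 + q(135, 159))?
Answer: -159/14501105 ≈ -1.0965e-5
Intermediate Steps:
1/(-91203 + q(135, 159)) = 1/(-91203 + 172/159) = 1/(-14501105/159) = -159/14501105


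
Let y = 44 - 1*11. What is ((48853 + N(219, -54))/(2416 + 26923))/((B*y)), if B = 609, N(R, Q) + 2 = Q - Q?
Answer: 4441/53602353 ≈ 8.2851e-5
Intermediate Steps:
N(R, Q) = -2 (N(R, Q) = -2 + (Q - Q) = -2 + 0 = -2)
y = 33 (y = 44 - 11 = 33)
((48853 + N(219, -54))/(2416 + 26923))/((B*y)) = ((48853 - 2)/(2416 + 26923))/((609*33)) = (48851/29339)/20097 = (48851*(1/29339))*(1/20097) = (48851/29339)*(1/20097) = 4441/53602353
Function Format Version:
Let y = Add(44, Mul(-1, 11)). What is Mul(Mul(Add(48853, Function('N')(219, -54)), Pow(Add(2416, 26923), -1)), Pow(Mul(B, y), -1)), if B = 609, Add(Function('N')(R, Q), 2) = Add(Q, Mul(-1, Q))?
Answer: Rational(4441, 53602353) ≈ 8.2851e-5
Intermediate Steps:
Function('N')(R, Q) = -2 (Function('N')(R, Q) = Add(-2, Add(Q, Mul(-1, Q))) = Add(-2, 0) = -2)
y = 33 (y = Add(44, -11) = 33)
Mul(Mul(Add(48853, Function('N')(219, -54)), Pow(Add(2416, 26923), -1)), Pow(Mul(B, y), -1)) = Mul(Mul(Add(48853, -2), Pow(Add(2416, 26923), -1)), Pow(Mul(609, 33), -1)) = Mul(Mul(48851, Pow(29339, -1)), Pow(20097, -1)) = Mul(Mul(48851, Rational(1, 29339)), Rational(1, 20097)) = Mul(Rational(48851, 29339), Rational(1, 20097)) = Rational(4441, 53602353)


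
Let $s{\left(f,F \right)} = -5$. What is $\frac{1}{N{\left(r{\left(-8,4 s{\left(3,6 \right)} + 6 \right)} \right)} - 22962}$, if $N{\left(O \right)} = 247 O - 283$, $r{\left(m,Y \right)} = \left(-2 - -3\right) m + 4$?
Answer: $- \frac{1}{24233} \approx -4.1266 \cdot 10^{-5}$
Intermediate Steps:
$r{\left(m,Y \right)} = 4 + m$ ($r{\left(m,Y \right)} = \left(-2 + 3\right) m + 4 = 1 m + 4 = m + 4 = 4 + m$)
$N{\left(O \right)} = -283 + 247 O$
$\frac{1}{N{\left(r{\left(-8,4 s{\left(3,6 \right)} + 6 \right)} \right)} - 22962} = \frac{1}{\left(-283 + 247 \left(4 - 8\right)\right) - 22962} = \frac{1}{\left(-283 + 247 \left(-4\right)\right) - 22962} = \frac{1}{\left(-283 - 988\right) - 22962} = \frac{1}{-1271 - 22962} = \frac{1}{-24233} = - \frac{1}{24233}$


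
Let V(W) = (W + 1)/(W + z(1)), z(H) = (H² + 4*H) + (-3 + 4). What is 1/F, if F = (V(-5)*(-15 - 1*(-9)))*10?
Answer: 1/240 ≈ 0.0041667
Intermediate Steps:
z(H) = 1 + H² + 4*H (z(H) = (H² + 4*H) + 1 = 1 + H² + 4*H)
V(W) = (1 + W)/(6 + W) (V(W) = (W + 1)/(W + (1 + 1² + 4*1)) = (1 + W)/(W + (1 + 1 + 4)) = (1 + W)/(W + 6) = (1 + W)/(6 + W))
F = 240 (F = (((1 - 5)/(6 - 5))*(-15 - 1*(-9)))*10 = ((-4/1)*(-15 + 9))*10 = ((1*(-4))*(-6))*10 = -4*(-6)*10 = 24*10 = 240)
1/F = 1/240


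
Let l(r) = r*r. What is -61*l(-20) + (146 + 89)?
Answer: -24165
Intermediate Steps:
l(r) = r²
-61*l(-20) + (146 + 89) = -61*(-20)² + (146 + 89) = -61*400 + 235 = -24400 + 235 = -24165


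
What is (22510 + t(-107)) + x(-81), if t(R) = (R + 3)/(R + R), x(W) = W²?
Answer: 3110649/107 ≈ 29072.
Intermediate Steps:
t(R) = (3 + R)/(2*R) (t(R) = (3 + R)/((2*R)) = (3 + R)*(1/(2*R)) = (3 + R)/(2*R))
(22510 + t(-107)) + x(-81) = (22510 + (½)*(3 - 107)/(-107)) + (-81)² = (22510 + (½)*(-1/107)*(-104)) + 6561 = (22510 + 52/107) + 6561 = 2408622/107 + 6561 = 3110649/107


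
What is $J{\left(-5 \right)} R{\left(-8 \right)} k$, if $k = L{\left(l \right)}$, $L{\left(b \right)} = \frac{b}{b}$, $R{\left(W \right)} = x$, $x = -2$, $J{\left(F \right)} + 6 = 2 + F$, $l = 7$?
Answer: $18$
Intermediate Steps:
$J{\left(F \right)} = -4 + F$ ($J{\left(F \right)} = -6 + \left(2 + F\right) = -4 + F$)
$R{\left(W \right)} = -2$
$L{\left(b \right)} = 1$
$k = 1$
$J{\left(-5 \right)} R{\left(-8 \right)} k = \left(-4 - 5\right) \left(-2\right) 1 = \left(-9\right) \left(-2\right) 1 = 18 \cdot 1 = 18$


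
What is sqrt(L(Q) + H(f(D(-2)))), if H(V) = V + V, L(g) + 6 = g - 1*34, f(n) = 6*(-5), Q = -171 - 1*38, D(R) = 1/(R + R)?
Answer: I*sqrt(309) ≈ 17.578*I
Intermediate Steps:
D(R) = 1/(2*R)
Q = -209 (Q = -171 - 38 = -209)
f(n) = -30
L(g) = -40 + g (L(g) = -6 + (g - 1*34) = -6 + (g - 34) = -6 + (-34 + g) = -40 + g)
H(V) = 2*V
sqrt(L(Q) + H(f(D(-2)))) = sqrt((-40 - 209) + 2*(-30)) = sqrt(-249 - 60) = sqrt(-309) = I*sqrt(309)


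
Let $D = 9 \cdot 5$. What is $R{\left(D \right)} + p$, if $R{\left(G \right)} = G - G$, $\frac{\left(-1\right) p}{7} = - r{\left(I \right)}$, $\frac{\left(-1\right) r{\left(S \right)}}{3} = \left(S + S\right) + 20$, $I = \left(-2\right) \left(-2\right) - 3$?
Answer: $-462$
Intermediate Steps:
$I = 1$ ($I = 4 - 3 = 1$)
$D = 45$
$r{\left(S \right)} = -60 - 6 S$ ($r{\left(S \right)} = - 3 \left(\left(S + S\right) + 20\right) = - 3 \left(2 S + 20\right) = - 3 \left(20 + 2 S\right) = -60 - 6 S$)
$p = -462$ ($p = - 7 \left(- (-60 - 6)\right) = - 7 \left(\left(-1\right) \left(-66\right)\right) = \left(-7\right) 66 = -462$)
$R{\left(G \right)} = 0$
$R{\left(D \right)} + p = 0 - 462 = -462$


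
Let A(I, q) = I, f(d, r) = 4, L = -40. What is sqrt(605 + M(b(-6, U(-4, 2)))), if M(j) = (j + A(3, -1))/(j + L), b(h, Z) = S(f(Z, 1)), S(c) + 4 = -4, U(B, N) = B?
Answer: sqrt(87135)/12 ≈ 24.599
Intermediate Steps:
S(c) = -8 (S(c) = -4 - 4 = -8)
b(h, Z) = -8
M(j) = (3 + j)/(-40 + j) (M(j) = (j + 3)/(j - 40) = (3 + j)/(-40 + j))
sqrt(605 + M(b(-6, U(-4, 2)))) = sqrt(605 + (3 - 8)/(-40 - 8)) = sqrt(605 - 5/(-48)) = sqrt(605 - 1/48*(-5)) = sqrt(605 + 5/48) = sqrt(29045/48) = sqrt(87135)/12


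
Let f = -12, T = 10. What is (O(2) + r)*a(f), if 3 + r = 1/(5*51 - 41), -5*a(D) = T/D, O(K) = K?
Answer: -71/428 ≈ -0.16589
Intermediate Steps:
a(D) = -2/D
r = -641/214 (r = -3 + 1/(5*51 - 41) = -3 + 1/(255 - 41) = -3 + 1/214 = -641/214 ≈ -2.9953)
(O(2) + r)*a(f) = (2 - 641/214)*(-2/(-12)) = -(-213)*(-1)/(107*12) = -213/214*1/6 = -71/428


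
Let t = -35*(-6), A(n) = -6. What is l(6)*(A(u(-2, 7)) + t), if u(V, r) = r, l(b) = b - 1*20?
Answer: -2856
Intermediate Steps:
l(b) = -20 + b (l(b) = b - 20 = -20 + b)
t = 210
l(6)*(A(u(-2, 7)) + t) = (-20 + 6)*(-6 + 210) = -14*204 = -2856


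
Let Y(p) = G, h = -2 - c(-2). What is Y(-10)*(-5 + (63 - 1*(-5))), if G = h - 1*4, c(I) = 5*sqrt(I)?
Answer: -378 - 315*I*sqrt(2) ≈ -378.0 - 445.48*I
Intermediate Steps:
h = -2 - 5*I*sqrt(2) (h = -2 - 5*sqrt(-2) = -2 - 5*I*sqrt(2) ≈ -2.0 - 7.0711*I)
G = -6 - 5*I*sqrt(2) (G = (-2 - 5*I*sqrt(2)) - 1*4 = (-2 - 5*I*sqrt(2)) - 4 = -6 - 5*I*sqrt(2) ≈ -6.0 - 7.0711*I)
Y(p) = -6 - 5*I*sqrt(2)
Y(-10)*(-5 + (63 - 1*(-5))) = (-6 - 5*I*sqrt(2))*(-5 + (63 - 1*(-5))) = (-6 - 5*I*sqrt(2))*(-5 + (63 + 5)) = (-6 - 5*I*sqrt(2))*(-5 + 68) = (-6 - 5*I*sqrt(2))*63 = -378 - 315*I*sqrt(2)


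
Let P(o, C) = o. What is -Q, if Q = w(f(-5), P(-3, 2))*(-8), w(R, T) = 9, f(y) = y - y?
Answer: 72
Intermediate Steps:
f(y) = 0
Q = -72 (Q = 9*(-8) = -72)
-Q = -1*(-72) = 72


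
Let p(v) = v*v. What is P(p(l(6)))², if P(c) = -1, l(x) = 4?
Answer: 1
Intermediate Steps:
p(v) = v²
P(p(l(6)))² = (-1)² = 1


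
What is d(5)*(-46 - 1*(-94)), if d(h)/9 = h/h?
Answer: 432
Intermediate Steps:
d(h) = 9 (d(h) = 9*(h/h) = 9*1 = 9)
d(5)*(-46 - 1*(-94)) = 9*(-46 - 1*(-94)) = 9*(-46 + 94) = 9*48 = 432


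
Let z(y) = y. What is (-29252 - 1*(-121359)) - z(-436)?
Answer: 92543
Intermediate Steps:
(-29252 - 1*(-121359)) - z(-436) = (-29252 - 1*(-121359)) - 1*(-436) = (-29252 + 121359) + 436 = 92107 + 436 = 92543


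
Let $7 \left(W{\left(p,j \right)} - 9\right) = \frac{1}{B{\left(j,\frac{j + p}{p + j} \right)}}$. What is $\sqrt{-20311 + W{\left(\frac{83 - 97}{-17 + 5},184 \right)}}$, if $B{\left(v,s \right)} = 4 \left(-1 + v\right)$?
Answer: $\frac{i \sqrt{133259159607}}{2562} \approx 142.49 i$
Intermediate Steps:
$B{\left(v,s \right)} = -4 + 4 v$
$W{\left(p,j \right)} = 9 + \frac{1}{7 \left(-4 + 4 j\right)}$
$\sqrt{-20311 + W{\left(\frac{83 - 97}{-17 + 5},184 \right)}} = \sqrt{-20311 + \frac{-251 + 252 \cdot 184}{28 \left(-1 + 184\right)}} = \sqrt{-20311 + \frac{-251 + 46368}{28 \cdot 183}} = \sqrt{-20311 + \frac{1}{28} \cdot \frac{1}{183} \cdot 46117} = \sqrt{-20311 + \frac{46117}{5124}} = \sqrt{- \frac{104027447}{5124}} = \frac{i \sqrt{133259159607}}{2562}$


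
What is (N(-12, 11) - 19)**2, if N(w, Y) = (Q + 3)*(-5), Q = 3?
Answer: 2401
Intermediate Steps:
N(w, Y) = -30 (N(w, Y) = (3 + 3)*(-5) = 6*(-5) = -30)
(N(-12, 11) - 19)**2 = (-30 - 19)**2 = (-49)**2 = 2401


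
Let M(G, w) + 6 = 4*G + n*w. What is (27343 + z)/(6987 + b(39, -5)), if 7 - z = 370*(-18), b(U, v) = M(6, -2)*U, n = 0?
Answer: 34010/7689 ≈ 4.4232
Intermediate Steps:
M(G, w) = -6 + 4*G (M(G, w) = -6 + (4*G + 0*w) = -6 + (4*G + 0) = -6 + 4*G)
b(U, v) = 18*U (b(U, v) = (-6 + 4*6)*U = (-6 + 24)*U = 18*U)
z = 6667 (z = 7 - 370*(-18) = 7 - 1*(-6660) = 7 + 6660 = 6667)
(27343 + z)/(6987 + b(39, -5)) = (27343 + 6667)/(6987 + 18*39) = 34010/(6987 + 702) = 34010/7689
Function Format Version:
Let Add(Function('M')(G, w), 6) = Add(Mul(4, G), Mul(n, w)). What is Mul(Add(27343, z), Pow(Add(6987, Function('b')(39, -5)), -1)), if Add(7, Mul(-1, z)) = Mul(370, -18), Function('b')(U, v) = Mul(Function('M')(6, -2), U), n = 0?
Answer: Rational(34010, 7689) ≈ 4.4232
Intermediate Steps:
Function('M')(G, w) = Add(-6, Mul(4, G)) (Function('M')(G, w) = Add(-6, Add(Mul(4, G), Mul(0, w))) = Add(-6, Add(Mul(4, G), 0)) = Add(-6, Mul(4, G)))
Function('b')(U, v) = Mul(18, U) (Function('b')(U, v) = Mul(Add(-6, Mul(4, 6)), U) = Mul(Add(-6, 24), U) = Mul(18, U))
z = 6667 (z = Add(7, Mul(-1, Mul(370, -18))) = Add(7, Mul(-1, -6660)) = Add(7, 6660) = 6667)
Mul(Add(27343, z), Pow(Add(6987, Function('b')(39, -5)), -1)) = Mul(Add(27343, 6667), Pow(Add(6987, Mul(18, 39)), -1)) = Mul(34010, Pow(Add(6987, 702), -1)) = Mul(34010, Pow(7689, -1)) = Mul(34010, Rational(1, 7689)) = Rational(34010, 7689)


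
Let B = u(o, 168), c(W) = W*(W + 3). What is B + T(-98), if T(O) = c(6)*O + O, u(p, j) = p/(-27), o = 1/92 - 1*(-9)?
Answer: -13389589/2484 ≈ -5390.3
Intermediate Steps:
o = 829/92 (o = 1/92 + 9 = 829/92 ≈ 9.0109)
c(W) = W*(3 + W)
u(p, j) = -p/27 (u(p, j) = p*(-1/27) = -p/27)
T(O) = 55*O (T(O) = (6*(3 + 6))*O + O = (6*9)*O + O = 54*O + O = 55*O)
B = -829/2484 (B = -1/27*829/92 = -829/2484 ≈ -0.33374)
B + T(-98) = -829/2484 + 55*(-98) = -829/2484 - 5390 = -13389589/2484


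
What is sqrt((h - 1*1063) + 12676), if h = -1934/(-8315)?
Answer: sqrt(802929901135)/8315 ≈ 107.76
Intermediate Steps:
h = 1934/8315 (h = -1934*(-1/8315) = 1934/8315 ≈ 0.23259)
sqrt((h - 1*1063) + 12676) = sqrt((1934/8315 - 1*1063) + 12676) = sqrt((1934/8315 - 1063) + 12676) = sqrt(-8836911/8315 + 12676) = sqrt(96564029/8315) = sqrt(802929901135)/8315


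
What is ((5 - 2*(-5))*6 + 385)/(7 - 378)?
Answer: -475/371 ≈ -1.2803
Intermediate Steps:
((5 - 2*(-5))*6 + 385)/(7 - 378) = ((5 + 10)*6 + 385)/(-371) = (15*6 + 385)*(-1/371) = (90 + 385)*(-1/371) = 475*(-1/371) = -475/371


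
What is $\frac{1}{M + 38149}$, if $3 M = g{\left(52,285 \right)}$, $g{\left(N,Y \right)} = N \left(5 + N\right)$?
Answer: $\frac{1}{39137} \approx 2.5551 \cdot 10^{-5}$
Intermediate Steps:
$M = 988$ ($M = \frac{52 \left(5 + 52\right)}{3} = \frac{52 \cdot 57}{3} = \frac{1}{3} \cdot 2964 = 988$)
$\frac{1}{M + 38149} = \frac{1}{988 + 38149} = \frac{1}{39137}$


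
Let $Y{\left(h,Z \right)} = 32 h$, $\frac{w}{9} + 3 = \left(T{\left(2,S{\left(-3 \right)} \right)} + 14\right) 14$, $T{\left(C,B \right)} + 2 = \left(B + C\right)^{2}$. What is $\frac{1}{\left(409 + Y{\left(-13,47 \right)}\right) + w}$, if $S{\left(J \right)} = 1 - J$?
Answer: $\frac{1}{6014} \approx 0.00016628$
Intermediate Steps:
$T{\left(C,B \right)} = -2 + \left(B + C\right)^{2}$
$w = 6021$ ($w = -27 + 9 \left(\left(-2 + \left(\left(1 - -3\right) + 2\right)^{2}\right) + 14\right) 14 = -27 + 9 \left(\left(-2 + \left(\left(1 + 3\right) + 2\right)^{2}\right) + 14\right) 14 = -27 + 9 \left(\left(-2 + \left(4 + 2\right)^{2}\right) + 14\right) 14 = -27 + 9 \left(\left(-2 + 6^{2}\right) + 14\right) 14 = -27 + 9 \left(\left(-2 + 36\right) + 14\right) 14 = -27 + 9 \left(34 + 14\right) 14 = -27 + 9 \cdot 48 \cdot 14 = -27 + 9 \cdot 672 = -27 + 6048 = 6021$)
$\frac{1}{\left(409 + Y{\left(-13,47 \right)}\right) + w} = \frac{1}{\left(409 + 32 \left(-13\right)\right) + 6021} = \frac{1}{\left(409 - 416\right) + 6021} = \frac{1}{-7 + 6021} = \frac{1}{6014}$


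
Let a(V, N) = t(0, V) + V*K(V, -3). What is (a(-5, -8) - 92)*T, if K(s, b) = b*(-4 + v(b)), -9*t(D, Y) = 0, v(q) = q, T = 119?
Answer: -23443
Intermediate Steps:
t(D, Y) = 0 (t(D, Y) = -⅑*0 = 0)
K(s, b) = b*(-4 + b)
a(V, N) = 21*V (a(V, N) = 0 + V*(-3*(-4 - 3)) = 0 + V*(-3*(-7)) = 0 + V*21 = 0 + 21*V = 21*V)
(a(-5, -8) - 92)*T = (21*(-5) - 92)*119 = (-105 - 92)*119 = -197*119 = -23443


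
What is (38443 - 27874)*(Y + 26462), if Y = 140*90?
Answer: 412846278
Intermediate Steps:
Y = 12600
(38443 - 27874)*(Y + 26462) = (38443 - 27874)*(12600 + 26462) = 10569*39062 = 412846278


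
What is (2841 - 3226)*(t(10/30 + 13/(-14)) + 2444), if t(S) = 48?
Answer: -959420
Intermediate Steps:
(2841 - 3226)*(t(10/30 + 13/(-14)) + 2444) = (2841 - 3226)*(48 + 2444) = -385*2492 = -959420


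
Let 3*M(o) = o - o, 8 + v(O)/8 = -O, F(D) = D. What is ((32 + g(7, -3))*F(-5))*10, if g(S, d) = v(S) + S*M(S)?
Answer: 4400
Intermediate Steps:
v(O) = -64 - 8*O (v(O) = -64 + 8*(-O) = -64 - 8*O)
M(o) = 0 (M(o) = (o - o)/3 = (⅓)*0 = 0)
g(S, d) = -64 - 8*S (g(S, d) = (-64 - 8*S) + S*0 = (-64 - 8*S) + 0 = -64 - 8*S)
((32 + g(7, -3))*F(-5))*10 = ((32 + (-64 - 8*7))*(-5))*10 = ((32 + (-64 - 56))*(-5))*10 = ((32 - 120)*(-5))*10 = -88*(-5)*10 = 440*10 = 4400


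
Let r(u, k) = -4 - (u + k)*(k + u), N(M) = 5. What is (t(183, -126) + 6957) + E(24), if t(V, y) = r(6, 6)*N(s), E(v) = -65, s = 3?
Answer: 6152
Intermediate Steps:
r(u, k) = -4 - (k + u)² (r(u, k) = -4 - (k + u)*(k + u) = -4 - (k + u)²)
t(V, y) = -740 (t(V, y) = (-4 - (6 + 6)²)*5 = (-4 - 1*12²)*5 = (-4 - 1*144)*5 = (-4 - 144)*5 = -148*5 = -740)
(t(183, -126) + 6957) + E(24) = (-740 + 6957) - 65 = 6217 - 65 = 6152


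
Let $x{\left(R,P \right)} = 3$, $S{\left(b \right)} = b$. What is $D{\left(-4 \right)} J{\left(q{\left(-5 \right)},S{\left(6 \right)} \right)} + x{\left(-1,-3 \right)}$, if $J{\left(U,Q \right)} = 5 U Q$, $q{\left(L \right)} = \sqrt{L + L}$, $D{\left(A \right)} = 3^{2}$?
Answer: $3 + 270 i \sqrt{10} \approx 3.0 + 853.82 i$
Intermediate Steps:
$D{\left(A \right)} = 9$
$q{\left(L \right)} = \sqrt{2} \sqrt{L}$ ($q{\left(L \right)} = \sqrt{2 L} = \sqrt{2} \sqrt{L}$)
$J{\left(U,Q \right)} = 5 Q U$
$D{\left(-4 \right)} J{\left(q{\left(-5 \right)},S{\left(6 \right)} \right)} + x{\left(-1,-3 \right)} = 9 \cdot 5 \cdot 6 \sqrt{2} \sqrt{-5} + 3 = 9 \cdot 5 \cdot 6 \sqrt{2} i \sqrt{5} + 3 = 9 \cdot 5 \cdot 6 i \sqrt{10} + 3 = 9 \cdot 30 i \sqrt{10} + 3 = 270 i \sqrt{10} + 3 = 3 + 270 i \sqrt{10}$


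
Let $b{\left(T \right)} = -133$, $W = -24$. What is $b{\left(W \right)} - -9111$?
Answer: $8978$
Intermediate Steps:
$b{\left(W \right)} - -9111 = -133 - -9111 = -133 + 9111 = 8978$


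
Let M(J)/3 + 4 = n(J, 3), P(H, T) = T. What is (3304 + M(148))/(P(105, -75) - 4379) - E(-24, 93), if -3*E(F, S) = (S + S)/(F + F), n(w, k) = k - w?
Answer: -103321/53448 ≈ -1.9331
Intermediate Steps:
E(F, S) = -S/(3*F) (E(F, S) = -(S + S)/(3*(F + F)) = -2*S/(3*(2*F)) = -2*S*1/(2*F)/3 = -S/(3*F))
M(J) = -3 - 3*J (M(J) = -12 + 3*(3 - J) = -12 + (9 - 3*J) = -3 - 3*J)
(3304 + M(148))/(P(105, -75) - 4379) - E(-24, 93) = (3304 + (-3 - 3*148))/(-75 - 4379) - (-1)*93/(3*(-24)) = (3304 + (-3 - 444))/(-4454) - (-1)*93*(-1)/(3*24) = (3304 - 447)*(-1/4454) - 1*31/24 = 2857*(-1/4454) - 31/24 = -2857/4454 - 31/24 = -103321/53448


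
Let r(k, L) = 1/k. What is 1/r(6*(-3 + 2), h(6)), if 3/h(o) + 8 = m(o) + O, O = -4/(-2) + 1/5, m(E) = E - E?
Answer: -6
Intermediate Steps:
m(E) = 0
O = 11/5 (O = -4*(-½) + 1*(⅕) = 2 + ⅕ = 11/5 ≈ 2.2000)
h(o) = -15/29 (h(o) = 3/(-8 + (0 + 11/5)) = 3/(-8 + 11/5) = 3/(-29/5) = 3*(-5/29) = -15/29)
1/r(6*(-3 + 2), h(6)) = 1/(1/(6*(-3 + 2))) = 1/(1/(6*(-1))) = 1/(1/(-6)) = 1/(-⅙) = -6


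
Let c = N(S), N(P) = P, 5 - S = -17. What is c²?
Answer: 484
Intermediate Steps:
S = 22 (S = 5 - 1*(-17) = 5 + 17 = 22)
c = 22
c² = 22² = 484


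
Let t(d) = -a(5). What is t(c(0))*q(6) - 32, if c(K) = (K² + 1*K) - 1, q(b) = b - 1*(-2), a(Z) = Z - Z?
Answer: -32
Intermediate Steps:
a(Z) = 0
q(b) = 2 + b (q(b) = b + 2 = 2 + b)
c(K) = -1 + K + K² (c(K) = (K² + K) - 1 = (K + K²) - 1 = -1 + K + K²)
t(d) = 0 (t(d) = -1*0 = 0)
t(c(0))*q(6) - 32 = 0*(2 + 6) - 32 = 0*8 - 32 = 0 - 32 = -32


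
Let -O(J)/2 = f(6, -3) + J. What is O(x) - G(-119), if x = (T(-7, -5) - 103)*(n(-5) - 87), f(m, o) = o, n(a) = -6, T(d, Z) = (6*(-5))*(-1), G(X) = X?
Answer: -13453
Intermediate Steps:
T(d, Z) = 30 (T(d, Z) = -30*(-1) = 30)
x = 6789 (x = (30 - 103)*(-6 - 87) = -73*(-93) = 6789)
O(J) = 6 - 2*J (O(J) = -2*(-3 + J) = 6 - 2*J)
O(x) - G(-119) = (6 - 2*6789) - 1*(-119) = (6 - 13578) + 119 = -13572 + 119 = -13453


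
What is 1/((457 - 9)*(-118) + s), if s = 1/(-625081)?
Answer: -625081/33044281985 ≈ -1.8916e-5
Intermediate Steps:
s = -1/625081 ≈ -1.5998e-6
1/((457 - 9)*(-118) + s) = 1/((457 - 9)*(-118) - 1/625081) = 1/(448*(-118) - 1/625081) = 1/(-52864 - 1/625081) = 1/(-33044281985/625081) = -625081/33044281985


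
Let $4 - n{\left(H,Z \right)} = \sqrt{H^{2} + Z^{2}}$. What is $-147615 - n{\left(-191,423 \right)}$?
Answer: $-147619 + \sqrt{215410} \approx -1.4716 \cdot 10^{5}$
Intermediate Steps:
$n{\left(H,Z \right)} = 4 - \sqrt{H^{2} + Z^{2}}$
$-147615 - n{\left(-191,423 \right)} = -147615 - \left(4 - \sqrt{\left(-191\right)^{2} + 423^{2}}\right) = -147615 - \left(4 - \sqrt{36481 + 178929}\right) = -147615 - \left(4 - \sqrt{215410}\right) = -147619 + \sqrt{215410}$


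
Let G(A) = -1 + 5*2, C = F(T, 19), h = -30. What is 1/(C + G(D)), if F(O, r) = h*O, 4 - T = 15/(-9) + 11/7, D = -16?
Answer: -7/797 ≈ -0.0087829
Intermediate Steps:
T = 86/21 (T = 4 - (15/(-9) + 11/7) = 4 - (15*(-⅑) + 11*(⅐)) = 4 - (-5/3 + 11/7) = 4 - 1*(-2/21) = 4 + 2/21 = 86/21 ≈ 4.0952)
F(O, r) = -30*O
C = -860/7 (C = -30*86/21 = -860/7 ≈ -122.86)
G(A) = 9 (G(A) = -1 + 10 = 9)
1/(C + G(D)) = 1/(-860/7 + 9) = 1/(-797/7) = -7/797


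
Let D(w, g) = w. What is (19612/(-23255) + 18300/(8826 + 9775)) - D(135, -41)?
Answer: -58335680737/432566255 ≈ -134.86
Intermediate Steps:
(19612/(-23255) + 18300/(8826 + 9775)) - D(135, -41) = (19612/(-23255) + 18300/(8826 + 9775)) - 1*135 = (19612*(-1/23255) + 18300/18601) - 135 = (-19612/23255 + 18300*(1/18601)) - 135 = (-19612/23255 + 18300/18601) - 135 = 60763688/432566255 - 135 = -58335680737/432566255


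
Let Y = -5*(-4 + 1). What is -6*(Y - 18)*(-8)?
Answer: -144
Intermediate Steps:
Y = 15 (Y = -5*(-3) = 15)
-6*(Y - 18)*(-8) = -6*(15 - 18)*(-8) = -6*(-3)*(-8) = 18*(-8) = -144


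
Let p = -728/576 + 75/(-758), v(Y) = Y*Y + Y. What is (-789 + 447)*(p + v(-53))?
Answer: -1428202241/1516 ≈ -9.4209e+5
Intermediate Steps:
v(Y) = Y + Y² (v(Y) = Y² + Y = Y + Y²)
p = -37189/27288 (p = -728*1/576 + 75*(-1/758) = -91/72 - 75/758 = -37189/27288 ≈ -1.3628)
(-789 + 447)*(p + v(-53)) = (-789 + 447)*(-37189/27288 - 53*(1 - 53)) = -342*(-37189/27288 - 53*(-52)) = -342*(-37189/27288 + 2756) = -342*75168539/27288 = -1428202241/1516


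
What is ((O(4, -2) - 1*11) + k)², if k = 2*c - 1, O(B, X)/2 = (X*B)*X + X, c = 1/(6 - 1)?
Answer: 6724/25 ≈ 268.96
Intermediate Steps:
c = ⅕ (c = 1/5 = ⅕ ≈ 0.20000)
O(B, X) = 2*X + 2*B*X² (O(B, X) = 2*((X*B)*X + X) = 2*((B*X)*X + X) = 2*(B*X² + X) = 2*(X + B*X²) = 2*X + 2*B*X²)
k = -⅗ (k = 2*(⅕) - 1 = ⅖ - 1 = -⅗ ≈ -0.60000)
((O(4, -2) - 1*11) + k)² = ((2*(-2)*(1 + 4*(-2)) - 1*11) - ⅗)² = ((2*(-2)*(1 - 8) - 11) - ⅗)² = ((2*(-2)*(-7) - 11) - ⅗)² = ((28 - 11) - ⅗)² = (17 - ⅗)² = (82/5)² = 6724/25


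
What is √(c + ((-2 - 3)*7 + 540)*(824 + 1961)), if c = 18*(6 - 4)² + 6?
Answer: √1406503 ≈ 1186.0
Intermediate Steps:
c = 78 (c = 18*2² + 6 = 18*4 + 6 = 72 + 6 = 78)
√(c + ((-2 - 3)*7 + 540)*(824 + 1961)) = √(78 + ((-2 - 3)*7 + 540)*(824 + 1961)) = √(78 + (-5*7 + 540)*2785) = √(78 + (-35 + 540)*2785) = √(78 + 505*2785) = √(78 + 1406425) = √1406503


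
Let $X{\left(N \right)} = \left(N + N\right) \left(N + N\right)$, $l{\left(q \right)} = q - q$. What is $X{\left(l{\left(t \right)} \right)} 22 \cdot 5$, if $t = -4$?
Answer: $0$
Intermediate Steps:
$l{\left(q \right)} = 0$
$X{\left(N \right)} = 4 N^{2}$ ($X{\left(N \right)} = 2 N 2 N = 4 N^{2}$)
$X{\left(l{\left(t \right)} \right)} 22 \cdot 5 = 4 \cdot 0^{2} \cdot 22 \cdot 5 = 4 \cdot 0 \cdot 22 \cdot 5 = 0 \cdot 22 \cdot 5 = 0 \cdot 5 = 0$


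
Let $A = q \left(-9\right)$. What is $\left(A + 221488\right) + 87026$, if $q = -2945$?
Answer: $335019$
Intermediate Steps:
$A = 26505$ ($A = \left(-2945\right) \left(-9\right) = 26505$)
$\left(A + 221488\right) + 87026 = \left(26505 + 221488\right) + 87026 = 247993 + 87026 = 335019$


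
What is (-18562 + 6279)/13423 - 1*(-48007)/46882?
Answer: 68546355/629297086 ≈ 0.10893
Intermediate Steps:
(-18562 + 6279)/13423 - 1*(-48007)/46882 = -12283*1/13423 + 48007*(1/46882) = -12283/13423 + 48007/46882 = 68546355/629297086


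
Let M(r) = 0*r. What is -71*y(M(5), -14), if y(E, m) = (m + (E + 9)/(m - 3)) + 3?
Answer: 13916/17 ≈ 818.59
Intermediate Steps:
M(r) = 0
y(E, m) = 3 + m + (9 + E)/(-3 + m) (y(E, m) = (m + (9 + E)/(-3 + m)) + 3 = 3 + m + (9 + E)/(-3 + m))
-71*y(M(5), -14) = -71*(0 + (-14)**2)/(-3 - 14) = -71*(0 + 196)/(-17) = -(-71)*196/17 = -71*(-196/17) = 13916/17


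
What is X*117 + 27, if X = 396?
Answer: 46359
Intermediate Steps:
X*117 + 27 = 396*117 + 27 = 46332 + 27 = 46359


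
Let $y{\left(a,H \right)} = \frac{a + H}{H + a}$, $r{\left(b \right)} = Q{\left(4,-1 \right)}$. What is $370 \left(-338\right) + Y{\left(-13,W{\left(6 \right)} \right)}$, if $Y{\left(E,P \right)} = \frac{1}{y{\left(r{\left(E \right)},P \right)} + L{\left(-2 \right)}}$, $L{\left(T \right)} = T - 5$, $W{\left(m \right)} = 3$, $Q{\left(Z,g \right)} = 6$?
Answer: $- \frac{750361}{6} \approx -1.2506 \cdot 10^{5}$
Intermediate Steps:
$r{\left(b \right)} = 6$
$L{\left(T \right)} = -5 + T$ ($L{\left(T \right)} = T - 5 = -5 + T$)
$y{\left(a,H \right)} = 1$ ($y{\left(a,H \right)} = \frac{H + a}{H + a} = 1$)
$Y{\left(E,P \right)} = - \frac{1}{6}$ ($Y{\left(E,P \right)} = \frac{1}{1 - 7} = \frac{1}{-6} = - \frac{1}{6}$)
$370 \left(-338\right) + Y{\left(-13,W{\left(6 \right)} \right)} = 370 \left(-338\right) - \frac{1}{6} = -125060 - \frac{1}{6} = - \frac{750361}{6}$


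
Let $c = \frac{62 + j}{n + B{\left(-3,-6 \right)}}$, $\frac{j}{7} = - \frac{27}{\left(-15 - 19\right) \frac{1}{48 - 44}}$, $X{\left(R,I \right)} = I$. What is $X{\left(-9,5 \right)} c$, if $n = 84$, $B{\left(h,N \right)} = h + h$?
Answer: $\frac{3580}{663} \approx 5.3997$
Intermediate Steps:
$B{\left(h,N \right)} = 2 h$
$j = \frac{378}{17}$ ($j = 7 \left(- \frac{27}{\left(-15 - 19\right) \frac{1}{48 - 44}}\right) = 7 \left(- \frac{27}{\left(-34\right) \frac{1}{4}}\right) = 7 \left(- \frac{27}{- \frac{17}{2}}\right) = 7 \left(\left(-27\right) \left(- \frac{2}{17}\right)\right) = 7 \cdot \frac{54}{17} = \frac{378}{17} \approx 22.235$)
$c = \frac{716}{663}$ ($c = \frac{62 + \frac{378}{17}}{84 + 2 \left(-3\right)} = \frac{1432}{17 \left(84 - 6\right)} = \frac{1432}{17 \cdot 78} = \frac{1432}{17} \cdot \frac{1}{78} = \frac{716}{663} \approx 1.0799$)
$X{\left(-9,5 \right)} c = 5 \cdot \frac{716}{663} = \frac{3580}{663}$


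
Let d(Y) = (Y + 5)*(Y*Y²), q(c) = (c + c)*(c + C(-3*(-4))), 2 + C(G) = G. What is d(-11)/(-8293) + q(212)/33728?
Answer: 31953231/17481644 ≈ 1.8278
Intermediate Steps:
C(G) = -2 + G
q(c) = 2*c*(10 + c) (q(c) = (c + c)*(c + (-2 - 3*(-4))) = (2*c)*(c + (-2 + 12)) = (2*c)*(c + 10) = (2*c)*(10 + c) = 2*c*(10 + c))
d(Y) = Y³*(5 + Y) (d(Y) = (5 + Y)*Y³ = Y³*(5 + Y))
d(-11)/(-8293) + q(212)/33728 = ((-11)³*(5 - 11))/(-8293) + (2*212*(10 + 212))/33728 = -1331*(-6)*(-1/8293) + (2*212*222)*(1/33728) = 7986*(-1/8293) + 94128*(1/33728) = -7986/8293 + 5883/2108 = 31953231/17481644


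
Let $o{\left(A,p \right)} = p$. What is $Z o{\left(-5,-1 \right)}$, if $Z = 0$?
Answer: $0$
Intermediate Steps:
$Z o{\left(-5,-1 \right)} = 0 \left(-1\right) = 0$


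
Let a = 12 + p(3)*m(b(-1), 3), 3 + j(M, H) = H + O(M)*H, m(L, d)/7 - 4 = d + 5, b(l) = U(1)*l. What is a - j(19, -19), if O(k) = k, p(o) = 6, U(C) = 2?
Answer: 899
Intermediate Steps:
b(l) = 2*l
m(L, d) = 63 + 7*d (m(L, d) = 28 + 7*(d + 5) = 28 + 7*(5 + d) = 28 + (35 + 7*d) = 63 + 7*d)
j(M, H) = -3 + H + H*M (j(M, H) = -3 + (H + M*H) = -3 + (H + H*M) = -3 + H + H*M)
a = 516 (a = 12 + 6*(63 + 7*3) = 12 + 6*(63 + 21) = 12 + 6*84 = 12 + 504 = 516)
a - j(19, -19) = 516 - (-3 - 19 - 19*19) = 516 - (-3 - 19 - 361) = 516 - 1*(-383) = 516 + 383 = 899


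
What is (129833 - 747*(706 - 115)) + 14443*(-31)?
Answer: -759377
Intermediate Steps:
(129833 - 747*(706 - 115)) + 14443*(-31) = (129833 - 747*591) - 447733 = (129833 - 441477) - 447733 = -311644 - 447733 = -759377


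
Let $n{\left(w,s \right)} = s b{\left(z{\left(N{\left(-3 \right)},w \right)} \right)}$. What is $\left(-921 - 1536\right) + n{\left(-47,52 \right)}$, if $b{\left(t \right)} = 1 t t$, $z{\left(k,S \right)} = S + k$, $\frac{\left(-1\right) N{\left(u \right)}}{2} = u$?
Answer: $84955$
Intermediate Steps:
$N{\left(u \right)} = - 2 u$
$b{\left(t \right)} = t^{2}$ ($b{\left(t \right)} = t t = t^{2}$)
$n{\left(w,s \right)} = s \left(6 + w\right)^{2}$ ($n{\left(w,s \right)} = s \left(w - -6\right)^{2} = s \left(w + 6\right)^{2} = s \left(6 + w\right)^{2}$)
$\left(-921 - 1536\right) + n{\left(-47,52 \right)} = \left(-921 - 1536\right) + 52 \left(6 - 47\right)^{2} = \left(-921 - 1536\right) + 52 \left(-41\right)^{2} = -2457 + 52 \cdot 1681 = -2457 + 87412 = 84955$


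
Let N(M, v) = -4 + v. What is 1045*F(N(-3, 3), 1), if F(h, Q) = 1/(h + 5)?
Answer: 1045/4 ≈ 261.25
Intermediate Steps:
F(h, Q) = 1/(5 + h)
1045*F(N(-3, 3), 1) = 1045/(5 + (-4 + 3)) = 1045/(5 - 1) = 1045/4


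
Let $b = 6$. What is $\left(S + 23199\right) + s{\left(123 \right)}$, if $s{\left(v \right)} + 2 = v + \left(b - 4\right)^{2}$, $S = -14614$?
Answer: $8710$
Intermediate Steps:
$s{\left(v \right)} = 2 + v$ ($s{\left(v \right)} = -2 + \left(v + \left(6 - 4\right)^{2}\right) = -2 + \left(v + 2^{2}\right) = -2 + \left(v + 4\right) = -2 + \left(4 + v\right) = 2 + v$)
$\left(S + 23199\right) + s{\left(123 \right)} = \left(-14614 + 23199\right) + \left(2 + 123\right) = 8585 + 125 = 8710$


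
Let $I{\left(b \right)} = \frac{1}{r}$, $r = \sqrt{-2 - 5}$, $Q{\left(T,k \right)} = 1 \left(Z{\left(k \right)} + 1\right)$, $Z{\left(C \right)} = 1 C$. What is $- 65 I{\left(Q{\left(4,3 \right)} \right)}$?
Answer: $\frac{65 i \sqrt{7}}{7} \approx 24.568 i$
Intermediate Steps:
$Z{\left(C \right)} = C$
$Q{\left(T,k \right)} = 1 + k$ ($Q{\left(T,k \right)} = 1 \left(k + 1\right) = 1 \left(1 + k\right) = 1 + k$)
$r = i \sqrt{7}$ ($r = \sqrt{-7} = i \sqrt{7} \approx 2.6458 i$)
$I{\left(b \right)} = - \frac{i \sqrt{7}}{7}$ ($I{\left(b \right)} = \frac{1}{i \sqrt{7}} = - \frac{i \sqrt{7}}{7}$)
$- 65 I{\left(Q{\left(4,3 \right)} \right)} = - 65 \left(- \frac{i \sqrt{7}}{7}\right) = \frac{65 i \sqrt{7}}{7}$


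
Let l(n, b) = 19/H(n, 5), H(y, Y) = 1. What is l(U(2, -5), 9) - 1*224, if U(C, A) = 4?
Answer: -205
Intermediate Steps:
l(n, b) = 19 (l(n, b) = 19/1 = 19*1 = 19)
l(U(2, -5), 9) - 1*224 = 19 - 1*224 = 19 - 224 = -205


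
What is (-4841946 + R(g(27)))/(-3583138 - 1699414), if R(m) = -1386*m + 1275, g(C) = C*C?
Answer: 531915/480232 ≈ 1.1076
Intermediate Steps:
g(C) = C²
R(m) = 1275 - 1386*m
(-4841946 + R(g(27)))/(-3583138 - 1699414) = (-4841946 + (1275 - 1386*27²))/(-3583138 - 1699414) = (-4841946 + (1275 - 1386*729))/(-5282552) = (-4841946 + (1275 - 1010394))*(-1/5282552) = (-4841946 - 1009119)*(-1/5282552) = -5851065*(-1/5282552) = 531915/480232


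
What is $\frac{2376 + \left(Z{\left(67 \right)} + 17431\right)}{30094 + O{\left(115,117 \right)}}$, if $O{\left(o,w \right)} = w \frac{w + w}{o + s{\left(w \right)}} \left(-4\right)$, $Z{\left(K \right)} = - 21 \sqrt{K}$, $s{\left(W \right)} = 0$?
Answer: $\frac{78545}{115562} - \frac{2415 \sqrt{67}}{3351298} \approx 0.67378$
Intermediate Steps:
$O{\left(o,w \right)} = - \frac{8 w^{2}}{o}$ ($O{\left(o,w \right)} = w \frac{w + w}{o + 0} \left(-4\right) = w \frac{2 w}{o} \left(-4\right) = \frac{2 w^{2}}{o} \left(-4\right) = - \frac{8 w^{2}}{o}$)
$\frac{2376 + \left(Z{\left(67 \right)} + 17431\right)}{30094 + O{\left(115,117 \right)}} = \frac{2376 + \left(- 21 \sqrt{67} + 17431\right)}{30094 - \frac{8 \cdot 117^{2}}{115}} = \frac{2376 + \left(17431 - 21 \sqrt{67}\right)}{30094 - \frac{8}{115} \cdot 13689} = \frac{19807 - 21 \sqrt{67}}{30094 - \frac{109512}{115}} = \frac{19807 - 21 \sqrt{67}}{\frac{3351298}{115}} = \left(19807 - 21 \sqrt{67}\right) \frac{115}{3351298} = \frac{78545}{115562} - \frac{2415 \sqrt{67}}{3351298}$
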